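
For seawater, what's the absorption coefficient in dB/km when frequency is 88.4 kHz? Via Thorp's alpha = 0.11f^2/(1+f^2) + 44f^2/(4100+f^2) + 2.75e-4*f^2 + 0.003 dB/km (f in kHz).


31.121 dB/km


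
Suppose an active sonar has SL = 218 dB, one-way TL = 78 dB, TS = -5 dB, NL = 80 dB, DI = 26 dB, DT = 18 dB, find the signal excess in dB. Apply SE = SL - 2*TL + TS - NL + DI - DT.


-15 dB


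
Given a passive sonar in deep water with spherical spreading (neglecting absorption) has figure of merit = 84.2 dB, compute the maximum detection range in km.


At max range FOM = TL, so 20*log10(R) = 84.2
R = 10^(84.2/20) = 16218.1 m = 16.22 km

16.22 km


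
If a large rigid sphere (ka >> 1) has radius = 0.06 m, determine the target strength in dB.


TS = 10*log10(0.06^2 / 4) = 10*log10(0.0009) = -30.46

-30.46 dB


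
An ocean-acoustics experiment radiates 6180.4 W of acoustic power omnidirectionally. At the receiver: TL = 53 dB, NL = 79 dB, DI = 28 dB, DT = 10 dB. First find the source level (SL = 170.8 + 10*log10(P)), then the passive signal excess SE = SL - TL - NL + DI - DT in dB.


Step 1: SL = 170.8 + 10*log10(6180.4) = 208.71 dB
Step 2: SE = SL - TL - NL + DI - DT = 208.71 - 53 - 79 + 28 - 10 = 94.71

94.71 dB


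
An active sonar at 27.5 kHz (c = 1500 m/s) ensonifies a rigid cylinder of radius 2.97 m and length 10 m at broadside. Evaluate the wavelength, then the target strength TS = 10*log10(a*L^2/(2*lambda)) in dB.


Step 1: lambda = c/f = 1500/27500 = 0.05455 m
Step 2: TS = 10*log10(a*L^2/(2*lambda)) = 10*log10(2.97*10^2/(2*0.05455)) = 34.35

34.35 dB


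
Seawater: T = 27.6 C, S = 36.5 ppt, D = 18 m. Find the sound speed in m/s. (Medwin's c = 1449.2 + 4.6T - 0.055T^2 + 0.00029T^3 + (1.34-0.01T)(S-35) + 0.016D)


c = 1449.2 + 4.6*27.6 - 0.055*27.6^2 + 0.00029*27.6^3 + (1.34 - 0.01*27.6)*(36.5 - 35) + 0.016*18 = 1542.24

1542.24 m/s


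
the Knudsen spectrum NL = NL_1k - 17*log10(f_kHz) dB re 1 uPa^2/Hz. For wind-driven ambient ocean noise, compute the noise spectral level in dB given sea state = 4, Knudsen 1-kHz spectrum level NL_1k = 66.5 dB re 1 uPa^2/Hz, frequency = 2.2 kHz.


NL = NL_1k - 17*log10(f_kHz) = 66.5 - 17*log10(2.2) = 66.5 - (5.82) = 60.68

60.68 dB


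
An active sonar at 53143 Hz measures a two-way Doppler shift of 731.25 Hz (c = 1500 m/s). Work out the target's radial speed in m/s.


From fd = 2*f*v/c, v = c*fd/(2*f) = 1500 * 731.25 / (2*53143) = 10.32

10.32 m/s


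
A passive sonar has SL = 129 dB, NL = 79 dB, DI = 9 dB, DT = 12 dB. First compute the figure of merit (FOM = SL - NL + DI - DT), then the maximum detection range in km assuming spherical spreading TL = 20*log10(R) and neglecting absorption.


Step 1: FOM = SL - NL + DI - DT = 129 - 79 + 9 - 12 = 47 dB
Step 2: at max range FOM = TL = 20*log10(R), so R = 10^(47/20) = 223.87 m = 0.22 km

0.22 km


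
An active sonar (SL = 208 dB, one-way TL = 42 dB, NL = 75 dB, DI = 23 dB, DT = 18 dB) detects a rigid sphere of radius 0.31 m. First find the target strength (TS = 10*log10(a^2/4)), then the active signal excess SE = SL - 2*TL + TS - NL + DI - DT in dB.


Step 1: TS = 10*log10(0.31^2/4) = -16.19 dB
Step 2: SE = SL - 2*TL + TS - NL + DI - DT = 208 - 2*42 + (-16.19) - 75 + 23 - 18 = 37.81

37.81 dB


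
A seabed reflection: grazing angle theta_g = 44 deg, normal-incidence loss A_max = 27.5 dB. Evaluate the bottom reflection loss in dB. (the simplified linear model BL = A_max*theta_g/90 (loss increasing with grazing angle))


BL = A_max * theta_g / 90 = 27.5 * 44 / 90 = 13.44

13.44 dB


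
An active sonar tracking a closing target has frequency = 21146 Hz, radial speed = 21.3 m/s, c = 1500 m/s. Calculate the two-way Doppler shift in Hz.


600.55 Hz


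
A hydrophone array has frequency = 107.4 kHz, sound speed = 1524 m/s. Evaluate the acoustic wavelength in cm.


lambda = c/f = 1524 / 107400 = 0.0142 m = 1.42 cm

1.42 cm


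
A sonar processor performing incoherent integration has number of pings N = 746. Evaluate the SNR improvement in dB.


14.36 dB


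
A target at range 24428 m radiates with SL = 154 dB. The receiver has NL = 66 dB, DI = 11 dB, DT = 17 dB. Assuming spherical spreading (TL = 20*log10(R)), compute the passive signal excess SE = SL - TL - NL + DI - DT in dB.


Step 1: TL = 20*log10(24428) = 87.76 dB
Step 2: SE = 154 - 87.76 - 66 + 11 - 17 = -5.76

-5.76 dB


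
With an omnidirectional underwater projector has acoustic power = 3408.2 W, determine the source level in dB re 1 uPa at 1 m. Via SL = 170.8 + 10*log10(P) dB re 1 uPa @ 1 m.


SL = 170.8 + 10*log10(3408.2) = 170.8 + 35.33 = 206.13

206.13 dB


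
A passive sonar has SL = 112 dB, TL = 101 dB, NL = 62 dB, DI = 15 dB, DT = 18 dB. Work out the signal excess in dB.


-54 dB


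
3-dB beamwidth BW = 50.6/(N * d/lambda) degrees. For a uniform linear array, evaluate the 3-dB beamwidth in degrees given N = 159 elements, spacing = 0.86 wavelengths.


0.37 deg


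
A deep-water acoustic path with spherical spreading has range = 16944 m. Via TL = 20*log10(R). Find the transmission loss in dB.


TL = 20*log10(16944) = 84.58

84.58 dB


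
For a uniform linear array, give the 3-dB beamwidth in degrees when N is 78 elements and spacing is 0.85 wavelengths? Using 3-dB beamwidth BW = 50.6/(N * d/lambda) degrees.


0.76 deg


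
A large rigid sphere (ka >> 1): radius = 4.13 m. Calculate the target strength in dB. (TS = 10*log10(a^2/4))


TS = 10*log10(4.13^2 / 4) = 10*log10(4.264225) = 6.3

6.3 dB


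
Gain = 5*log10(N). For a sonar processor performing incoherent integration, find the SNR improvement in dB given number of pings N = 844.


Gain = 5*log10(844) = 14.63

14.63 dB


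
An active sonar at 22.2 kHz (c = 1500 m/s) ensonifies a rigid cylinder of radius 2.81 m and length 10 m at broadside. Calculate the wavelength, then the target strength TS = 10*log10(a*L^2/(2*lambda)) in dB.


Step 1: lambda = c/f = 1500/22200 = 0.06757 m
Step 2: TS = 10*log10(a*L^2/(2*lambda)) = 10*log10(2.81*10^2/(2*0.06757)) = 33.18

33.18 dB


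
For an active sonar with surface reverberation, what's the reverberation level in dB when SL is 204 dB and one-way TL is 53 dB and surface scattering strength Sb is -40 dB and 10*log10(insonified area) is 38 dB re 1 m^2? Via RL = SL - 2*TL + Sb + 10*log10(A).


RL = SL - 2*TL + Sb + 10*log10(A) = 204 - 2*53 + (-40) + 38 = 96

96 dB


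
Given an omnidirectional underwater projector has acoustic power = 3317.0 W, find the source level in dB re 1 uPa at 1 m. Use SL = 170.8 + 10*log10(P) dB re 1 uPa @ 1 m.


SL = 170.8 + 10*log10(3317.0) = 170.8 + 35.21 = 206.01

206.01 dB


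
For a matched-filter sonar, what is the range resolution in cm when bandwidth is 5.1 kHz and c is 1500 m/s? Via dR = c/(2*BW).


14.71 cm


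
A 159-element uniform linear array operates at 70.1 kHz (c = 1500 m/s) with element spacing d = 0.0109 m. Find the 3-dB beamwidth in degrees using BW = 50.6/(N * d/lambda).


0.62 deg


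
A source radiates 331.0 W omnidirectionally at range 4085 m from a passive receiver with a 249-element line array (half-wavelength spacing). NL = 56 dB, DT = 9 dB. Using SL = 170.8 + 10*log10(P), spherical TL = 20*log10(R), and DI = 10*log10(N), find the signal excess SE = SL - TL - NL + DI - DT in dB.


Step 1: SL = 170.8 + 10*log10(331.0) = 196.0 dB
Step 2: TL = 20*log10(4085) = 72.22 dB
Step 3: DI = 10*log10(249) = 23.96 dB
Step 4: SE = SL - TL - NL + DI - DT = 196.0 - 72.22 - 56 + 23.96 - 9 = 82.74

82.74 dB


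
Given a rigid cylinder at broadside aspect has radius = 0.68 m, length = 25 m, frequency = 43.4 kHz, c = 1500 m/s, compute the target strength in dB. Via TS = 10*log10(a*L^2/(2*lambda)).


lambda = 1500/43400 = 0.03456 m
TS = 10*log10(0.68*25^2/(2*0.03456)) = 37.89

37.89 dB


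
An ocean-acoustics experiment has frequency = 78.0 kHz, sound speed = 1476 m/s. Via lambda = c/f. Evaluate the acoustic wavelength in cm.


lambda = c/f = 1476 / 78000 = 0.0189 m = 1.89 cm

1.89 cm


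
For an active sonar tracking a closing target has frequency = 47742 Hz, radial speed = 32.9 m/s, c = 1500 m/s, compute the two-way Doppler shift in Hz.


2094.28 Hz


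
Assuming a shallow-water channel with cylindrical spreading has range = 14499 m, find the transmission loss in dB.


TL = 10*log10(14499) = 41.61

41.61 dB


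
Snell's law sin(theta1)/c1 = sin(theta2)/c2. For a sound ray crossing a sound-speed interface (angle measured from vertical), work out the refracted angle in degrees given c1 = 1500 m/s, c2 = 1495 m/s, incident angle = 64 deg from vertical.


63.61 deg


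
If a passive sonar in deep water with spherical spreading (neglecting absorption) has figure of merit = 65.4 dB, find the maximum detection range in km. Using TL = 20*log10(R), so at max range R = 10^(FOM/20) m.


At max range FOM = TL, so 20*log10(R) = 65.4
R = 10^(65.4/20) = 1862.09 m = 1.86 km

1.86 km


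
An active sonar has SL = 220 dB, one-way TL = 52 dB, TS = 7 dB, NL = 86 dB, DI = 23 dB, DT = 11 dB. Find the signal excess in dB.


49 dB


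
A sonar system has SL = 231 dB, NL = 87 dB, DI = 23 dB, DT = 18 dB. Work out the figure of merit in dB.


149 dB


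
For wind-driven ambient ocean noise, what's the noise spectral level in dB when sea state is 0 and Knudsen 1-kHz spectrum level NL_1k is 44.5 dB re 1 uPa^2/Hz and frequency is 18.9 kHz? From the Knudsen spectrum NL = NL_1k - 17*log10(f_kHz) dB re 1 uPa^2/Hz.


NL = NL_1k - 17*log10(f_kHz) = 44.5 - 17*log10(18.9) = 44.5 - (21.7) = 22.8

22.8 dB


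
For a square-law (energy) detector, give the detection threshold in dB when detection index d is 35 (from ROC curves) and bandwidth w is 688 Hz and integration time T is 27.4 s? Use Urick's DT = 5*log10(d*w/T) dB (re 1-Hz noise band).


DT = 5*log10(d*w/T) = 5*log10(35 * 688 / 27.4) = 5*log10(878.83) = 14.72

14.72 dB


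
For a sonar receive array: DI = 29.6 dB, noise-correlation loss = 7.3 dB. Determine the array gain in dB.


22.3 dB


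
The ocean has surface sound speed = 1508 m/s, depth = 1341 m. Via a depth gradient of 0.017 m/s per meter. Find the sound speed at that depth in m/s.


c = 1508 + 0.017 * 1341 = 1530.797

1530.797 m/s


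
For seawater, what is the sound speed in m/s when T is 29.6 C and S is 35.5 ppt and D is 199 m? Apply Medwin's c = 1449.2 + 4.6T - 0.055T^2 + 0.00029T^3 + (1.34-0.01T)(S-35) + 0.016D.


1548.4 m/s


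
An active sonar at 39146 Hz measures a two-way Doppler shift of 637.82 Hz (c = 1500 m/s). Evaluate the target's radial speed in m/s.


From fd = 2*f*v/c, v = c*fd/(2*f) = 1500 * 637.82 / (2*39146) = 12.22

12.22 m/s


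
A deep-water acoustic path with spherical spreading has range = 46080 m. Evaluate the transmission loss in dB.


93.27 dB


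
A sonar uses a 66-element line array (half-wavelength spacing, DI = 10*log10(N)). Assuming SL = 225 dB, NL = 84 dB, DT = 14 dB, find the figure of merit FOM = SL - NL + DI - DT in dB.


Step 1: DI = 10*log10(66) = 18.2 dB
Step 2: FOM = SL - NL + DI - DT = 225 - 84 + 18.2 - 14 = 145.2

145.2 dB


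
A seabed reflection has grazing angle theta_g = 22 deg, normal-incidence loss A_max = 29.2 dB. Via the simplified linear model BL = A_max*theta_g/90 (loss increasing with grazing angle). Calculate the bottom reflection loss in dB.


BL = A_max * theta_g / 90 = 29.2 * 22 / 90 = 7.14

7.14 dB


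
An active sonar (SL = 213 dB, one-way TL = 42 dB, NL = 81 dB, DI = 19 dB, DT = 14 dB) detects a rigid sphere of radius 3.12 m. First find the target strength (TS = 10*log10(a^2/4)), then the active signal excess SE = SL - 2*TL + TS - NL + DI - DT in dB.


Step 1: TS = 10*log10(3.12^2/4) = 3.86 dB
Step 2: SE = SL - 2*TL + TS - NL + DI - DT = 213 - 2*42 + (3.86) - 81 + 19 - 14 = 56.86

56.86 dB


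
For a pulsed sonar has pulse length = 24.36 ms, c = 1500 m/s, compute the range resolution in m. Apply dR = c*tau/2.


18.27 m


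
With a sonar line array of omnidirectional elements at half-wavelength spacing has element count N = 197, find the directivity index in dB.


DI = 10*log10(197) = 22.94

22.94 dB


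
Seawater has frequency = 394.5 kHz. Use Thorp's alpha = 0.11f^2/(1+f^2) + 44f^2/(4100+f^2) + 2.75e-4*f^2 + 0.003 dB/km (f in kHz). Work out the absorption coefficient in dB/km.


f^2 = 155630.25
alpha = 0.11*155630.25/(1+155630.25) + 44*155630.25/(4100+155630.25) + 2.75e-4*155630.25 + 0.003 = 85.782

85.782 dB/km


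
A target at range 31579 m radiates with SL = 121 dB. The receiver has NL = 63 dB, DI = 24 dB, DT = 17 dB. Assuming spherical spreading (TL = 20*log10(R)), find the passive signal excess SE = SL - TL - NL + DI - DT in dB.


Step 1: TL = 20*log10(31579) = 89.99 dB
Step 2: SE = 121 - 89.99 - 63 + 24 - 17 = -24.99

-24.99 dB


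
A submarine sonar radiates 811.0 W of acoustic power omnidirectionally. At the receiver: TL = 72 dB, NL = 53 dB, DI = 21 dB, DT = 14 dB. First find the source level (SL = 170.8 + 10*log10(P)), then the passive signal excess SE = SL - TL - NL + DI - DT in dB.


Step 1: SL = 170.8 + 10*log10(811.0) = 199.89 dB
Step 2: SE = SL - TL - NL + DI - DT = 199.89 - 72 - 53 + 21 - 14 = 81.89

81.89 dB


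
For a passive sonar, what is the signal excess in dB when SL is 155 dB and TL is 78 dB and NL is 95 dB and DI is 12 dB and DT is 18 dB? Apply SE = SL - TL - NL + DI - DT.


-24 dB


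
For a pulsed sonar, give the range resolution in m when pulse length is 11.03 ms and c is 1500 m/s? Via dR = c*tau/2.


dR = c*tau/2 = 1500 * 11.03e-3 / 2 = 8.2725

8.2725 m


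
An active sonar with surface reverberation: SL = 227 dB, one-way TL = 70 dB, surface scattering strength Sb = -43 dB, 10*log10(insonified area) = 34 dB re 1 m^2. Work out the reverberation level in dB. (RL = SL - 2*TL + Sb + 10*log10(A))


78 dB


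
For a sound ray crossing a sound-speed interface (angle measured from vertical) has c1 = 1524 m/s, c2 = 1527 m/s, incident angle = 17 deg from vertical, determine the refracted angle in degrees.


sin(theta2) = (c2/c1)*sin(theta1) = (1527/1524)*sin(17 deg) = 0.29295
theta2 = arcsin(0.29295) = 17.03

17.03 deg


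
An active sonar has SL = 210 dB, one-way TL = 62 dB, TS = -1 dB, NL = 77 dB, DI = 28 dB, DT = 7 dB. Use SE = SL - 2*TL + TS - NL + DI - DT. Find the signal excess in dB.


SE = SL - 2*TL + TS - NL + DI - DT = 210 - 2*62 + (-1) - 77 + 28 - 7 = 29

29 dB


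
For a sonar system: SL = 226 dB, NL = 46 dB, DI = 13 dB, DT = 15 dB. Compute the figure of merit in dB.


FOM = SL - NL + DI - DT = 226 - 46 + 13 - 15 = 178

178 dB


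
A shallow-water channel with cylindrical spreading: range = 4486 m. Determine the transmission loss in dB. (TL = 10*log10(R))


36.52 dB


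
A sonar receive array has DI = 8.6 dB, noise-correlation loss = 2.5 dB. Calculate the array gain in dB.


AG = DI - L_corr = 8.6 - 2.5 = 6.1

6.1 dB


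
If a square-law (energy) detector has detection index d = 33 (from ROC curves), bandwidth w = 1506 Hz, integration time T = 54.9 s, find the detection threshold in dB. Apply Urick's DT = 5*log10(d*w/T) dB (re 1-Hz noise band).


14.78 dB


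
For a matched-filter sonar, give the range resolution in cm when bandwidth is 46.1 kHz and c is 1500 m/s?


1.63 cm


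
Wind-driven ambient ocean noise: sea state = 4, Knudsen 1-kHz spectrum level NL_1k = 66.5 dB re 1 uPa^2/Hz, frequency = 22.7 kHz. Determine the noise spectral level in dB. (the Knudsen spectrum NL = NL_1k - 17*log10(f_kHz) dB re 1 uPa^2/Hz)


43.45 dB


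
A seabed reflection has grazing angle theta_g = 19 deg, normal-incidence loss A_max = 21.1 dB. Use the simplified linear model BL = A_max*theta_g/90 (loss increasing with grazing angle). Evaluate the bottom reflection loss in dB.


BL = A_max * theta_g / 90 = 21.1 * 19 / 90 = 4.45

4.45 dB


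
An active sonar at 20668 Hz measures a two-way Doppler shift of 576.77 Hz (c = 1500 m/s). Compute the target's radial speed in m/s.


20.93 m/s


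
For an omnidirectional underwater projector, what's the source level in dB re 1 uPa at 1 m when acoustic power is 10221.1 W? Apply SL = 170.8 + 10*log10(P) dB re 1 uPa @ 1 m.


SL = 170.8 + 10*log10(10221.1) = 170.8 + 40.09 = 210.89

210.89 dB


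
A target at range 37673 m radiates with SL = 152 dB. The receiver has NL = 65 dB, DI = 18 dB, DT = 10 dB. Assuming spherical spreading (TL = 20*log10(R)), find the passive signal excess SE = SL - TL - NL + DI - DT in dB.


Step 1: TL = 20*log10(37673) = 91.52 dB
Step 2: SE = 152 - 91.52 - 65 + 18 - 10 = 3.48

3.48 dB


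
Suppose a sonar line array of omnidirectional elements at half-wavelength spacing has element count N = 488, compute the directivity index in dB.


DI = 10*log10(488) = 26.88

26.88 dB


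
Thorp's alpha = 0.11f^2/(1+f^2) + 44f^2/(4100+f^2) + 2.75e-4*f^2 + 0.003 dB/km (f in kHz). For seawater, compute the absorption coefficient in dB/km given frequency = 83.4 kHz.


f^2 = 6955.56
alpha = 0.11*6955.56/(1+6955.56) + 44*6955.56/(4100+6955.56) + 2.75e-4*6955.56 + 0.003 = 29.708

29.708 dB/km


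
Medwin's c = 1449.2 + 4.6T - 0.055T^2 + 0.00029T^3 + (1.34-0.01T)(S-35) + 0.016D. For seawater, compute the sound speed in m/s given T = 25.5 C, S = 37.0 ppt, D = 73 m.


c = 1449.2 + 4.6*25.5 - 0.055*25.5^2 + 0.00029*25.5^3 + (1.34 - 0.01*25.5)*(37.0 - 35) + 0.016*73 = 1538.88

1538.88 m/s


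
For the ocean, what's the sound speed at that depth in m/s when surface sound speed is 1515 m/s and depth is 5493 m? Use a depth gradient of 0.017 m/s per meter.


c = 1515 + 0.017 * 5493 = 1608.381

1608.381 m/s


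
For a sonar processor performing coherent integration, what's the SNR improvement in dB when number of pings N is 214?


Gain = 10*log10(214) = 23.3

23.3 dB


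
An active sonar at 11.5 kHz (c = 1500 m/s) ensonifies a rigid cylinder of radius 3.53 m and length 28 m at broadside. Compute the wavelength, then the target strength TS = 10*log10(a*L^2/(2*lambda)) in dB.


Step 1: lambda = c/f = 1500/11500 = 0.13043 m
Step 2: TS = 10*log10(a*L^2/(2*lambda)) = 10*log10(3.53*28^2/(2*0.13043)) = 40.26

40.26 dB


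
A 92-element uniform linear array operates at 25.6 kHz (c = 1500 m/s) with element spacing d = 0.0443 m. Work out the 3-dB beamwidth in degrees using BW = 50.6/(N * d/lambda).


Step 1: lambda = 1500/25600 = 0.05859 m
Step 2: d/lambda = 0.0443/0.05859 = 0.7561
Step 3: BW = 50.6/(N * d/lambda) = 50.6/(92 * 0.7561) = 0.73

0.73 deg


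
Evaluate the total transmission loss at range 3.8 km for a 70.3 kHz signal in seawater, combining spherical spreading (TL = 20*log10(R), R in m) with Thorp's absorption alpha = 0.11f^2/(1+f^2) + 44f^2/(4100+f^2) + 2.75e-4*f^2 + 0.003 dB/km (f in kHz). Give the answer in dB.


Step 1 (Thorp): alpha = 0.11*4942.09/(1+4942.09) + 44*4942.09/(4100+4942.09) + 2.75e-4*4942.09 + 0.003 = 25.5209 dB/km
Step 2: TL_spread = 20*log10(3800) = 71.6 dB
Step 3: TL_abs = alpha*R = 25.5209 * 3.8 = 96.98 dB
Step 4: TL_total = 71.6 + 96.98 = 168.58

168.58 dB


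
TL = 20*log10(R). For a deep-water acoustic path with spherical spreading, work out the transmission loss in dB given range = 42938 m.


92.66 dB


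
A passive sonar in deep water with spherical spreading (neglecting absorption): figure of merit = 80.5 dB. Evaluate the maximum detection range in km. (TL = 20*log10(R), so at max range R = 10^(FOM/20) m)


10.59 km


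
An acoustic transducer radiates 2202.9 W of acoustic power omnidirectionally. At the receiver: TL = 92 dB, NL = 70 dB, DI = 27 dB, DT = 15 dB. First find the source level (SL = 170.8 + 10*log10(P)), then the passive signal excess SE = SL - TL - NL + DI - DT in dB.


Step 1: SL = 170.8 + 10*log10(2202.9) = 204.23 dB
Step 2: SE = SL - TL - NL + DI - DT = 204.23 - 92 - 70 + 27 - 15 = 54.23

54.23 dB


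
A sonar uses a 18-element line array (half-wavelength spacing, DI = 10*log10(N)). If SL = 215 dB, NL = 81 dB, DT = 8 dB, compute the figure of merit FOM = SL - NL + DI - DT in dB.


138.55 dB


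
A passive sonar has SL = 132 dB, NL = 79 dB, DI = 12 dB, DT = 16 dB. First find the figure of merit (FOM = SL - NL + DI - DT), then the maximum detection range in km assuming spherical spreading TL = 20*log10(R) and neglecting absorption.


Step 1: FOM = SL - NL + DI - DT = 132 - 79 + 12 - 16 = 49 dB
Step 2: at max range FOM = TL = 20*log10(R), so R = 10^(49/20) = 281.84 m = 0.28 km

0.28 km


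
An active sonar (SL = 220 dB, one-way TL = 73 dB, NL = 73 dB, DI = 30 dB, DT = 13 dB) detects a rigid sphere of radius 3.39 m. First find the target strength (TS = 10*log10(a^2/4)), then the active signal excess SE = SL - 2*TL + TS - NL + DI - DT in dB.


Step 1: TS = 10*log10(3.39^2/4) = 4.58 dB
Step 2: SE = SL - 2*TL + TS - NL + DI - DT = 220 - 2*73 + (4.58) - 73 + 30 - 13 = 22.58

22.58 dB


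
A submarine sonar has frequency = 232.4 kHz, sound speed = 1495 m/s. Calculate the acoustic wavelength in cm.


lambda = c/f = 1495 / 232400 = 0.0064 m = 0.64 cm

0.64 cm


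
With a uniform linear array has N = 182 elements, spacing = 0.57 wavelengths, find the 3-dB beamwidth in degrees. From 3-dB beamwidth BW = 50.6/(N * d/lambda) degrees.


0.49 deg


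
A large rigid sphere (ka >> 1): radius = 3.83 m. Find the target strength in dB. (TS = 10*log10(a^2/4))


5.64 dB


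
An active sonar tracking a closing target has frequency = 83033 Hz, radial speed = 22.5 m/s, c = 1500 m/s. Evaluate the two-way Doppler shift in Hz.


fd = 2*f*v/c = 2 * 83033 * 22.5 / 1500 = 2490.99

2490.99 Hz


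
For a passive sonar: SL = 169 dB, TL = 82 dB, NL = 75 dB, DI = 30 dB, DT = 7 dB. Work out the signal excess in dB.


SE = SL - TL - NL + DI - DT = 169 - 82 - 75 + 30 - 7 = 35

35 dB


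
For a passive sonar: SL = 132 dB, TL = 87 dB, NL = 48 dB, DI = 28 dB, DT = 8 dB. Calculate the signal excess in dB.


SE = SL - TL - NL + DI - DT = 132 - 87 - 48 + 28 - 8 = 17

17 dB


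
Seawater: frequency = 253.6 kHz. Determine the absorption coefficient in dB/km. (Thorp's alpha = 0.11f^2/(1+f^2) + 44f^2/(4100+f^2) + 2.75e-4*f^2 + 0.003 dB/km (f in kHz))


f^2 = 64312.96
alpha = 0.11*64312.96/(1+64312.96) + 44*64312.96/(4100+64312.96) + 2.75e-4*64312.96 + 0.003 = 59.162

59.162 dB/km


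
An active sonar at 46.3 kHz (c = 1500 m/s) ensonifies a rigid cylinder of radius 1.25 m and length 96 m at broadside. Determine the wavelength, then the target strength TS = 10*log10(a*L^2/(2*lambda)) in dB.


Step 1: lambda = c/f = 1500/46300 = 0.0324 m
Step 2: TS = 10*log10(a*L^2/(2*lambda)) = 10*log10(1.25*96^2/(2*0.0324)) = 52.5

52.5 dB


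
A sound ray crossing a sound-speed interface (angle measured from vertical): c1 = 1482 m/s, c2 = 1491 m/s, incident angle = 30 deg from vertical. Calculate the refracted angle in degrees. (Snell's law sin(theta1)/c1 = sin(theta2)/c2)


sin(theta2) = (c2/c1)*sin(theta1) = (1491/1482)*sin(30 deg) = 0.50304
theta2 = arcsin(0.50304) = 30.2

30.2 deg


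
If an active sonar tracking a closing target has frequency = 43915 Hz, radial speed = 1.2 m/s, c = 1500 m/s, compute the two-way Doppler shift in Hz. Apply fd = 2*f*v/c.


fd = 2*f*v/c = 2 * 43915 * 1.2 / 1500 = 70.26

70.26 Hz


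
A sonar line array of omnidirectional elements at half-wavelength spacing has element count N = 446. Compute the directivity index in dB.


DI = 10*log10(446) = 26.49

26.49 dB


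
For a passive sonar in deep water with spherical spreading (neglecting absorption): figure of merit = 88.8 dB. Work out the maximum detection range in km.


At max range FOM = TL, so 20*log10(R) = 88.8
R = 10^(88.8/20) = 27542.29 m = 27.54 km

27.54 km


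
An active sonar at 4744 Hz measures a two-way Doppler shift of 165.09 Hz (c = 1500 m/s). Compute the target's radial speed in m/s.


26.1 m/s


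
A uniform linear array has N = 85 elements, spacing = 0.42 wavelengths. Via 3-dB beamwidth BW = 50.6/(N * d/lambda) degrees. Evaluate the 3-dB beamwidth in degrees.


1.42 deg


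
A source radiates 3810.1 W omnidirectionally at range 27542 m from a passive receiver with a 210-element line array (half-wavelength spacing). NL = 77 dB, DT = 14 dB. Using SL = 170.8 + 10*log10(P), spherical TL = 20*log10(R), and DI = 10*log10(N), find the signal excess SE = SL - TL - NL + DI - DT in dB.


Step 1: SL = 170.8 + 10*log10(3810.1) = 206.61 dB
Step 2: TL = 20*log10(27542) = 88.8 dB
Step 3: DI = 10*log10(210) = 23.22 dB
Step 4: SE = SL - TL - NL + DI - DT = 206.61 - 88.8 - 77 + 23.22 - 14 = 50.03

50.03 dB


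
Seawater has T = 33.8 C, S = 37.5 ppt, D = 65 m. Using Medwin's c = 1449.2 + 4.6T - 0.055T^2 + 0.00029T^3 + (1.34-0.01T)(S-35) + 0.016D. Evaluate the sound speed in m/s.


1556.59 m/s


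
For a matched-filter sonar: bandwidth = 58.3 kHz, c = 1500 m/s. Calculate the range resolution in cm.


dR = c/(2*BW) = 1500 / (2 * 58.3e3) = 0.0129 m = 1.29 cm

1.29 cm


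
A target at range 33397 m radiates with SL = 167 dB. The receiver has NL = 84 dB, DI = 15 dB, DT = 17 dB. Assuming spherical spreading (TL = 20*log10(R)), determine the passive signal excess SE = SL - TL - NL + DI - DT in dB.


Step 1: TL = 20*log10(33397) = 90.47 dB
Step 2: SE = 167 - 90.47 - 84 + 15 - 17 = -9.47

-9.47 dB


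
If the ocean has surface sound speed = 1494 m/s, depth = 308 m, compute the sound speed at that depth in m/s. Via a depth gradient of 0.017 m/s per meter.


1499.236 m/s


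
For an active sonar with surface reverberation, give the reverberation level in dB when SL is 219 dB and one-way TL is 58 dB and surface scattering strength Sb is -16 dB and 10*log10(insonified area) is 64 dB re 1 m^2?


151 dB


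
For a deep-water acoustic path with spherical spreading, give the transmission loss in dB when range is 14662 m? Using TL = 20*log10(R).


83.32 dB


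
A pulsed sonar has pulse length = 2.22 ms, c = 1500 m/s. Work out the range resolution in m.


1.665 m


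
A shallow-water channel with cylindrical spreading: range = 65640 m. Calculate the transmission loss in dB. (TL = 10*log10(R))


48.17 dB


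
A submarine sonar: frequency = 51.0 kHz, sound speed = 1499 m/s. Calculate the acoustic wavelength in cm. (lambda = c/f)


lambda = c/f = 1499 / 51000 = 0.0294 m = 2.94 cm

2.94 cm


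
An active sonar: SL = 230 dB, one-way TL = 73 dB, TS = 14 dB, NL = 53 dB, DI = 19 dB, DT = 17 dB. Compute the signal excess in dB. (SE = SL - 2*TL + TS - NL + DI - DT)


SE = SL - 2*TL + TS - NL + DI - DT = 230 - 2*73 + (14) - 53 + 19 - 17 = 47

47 dB


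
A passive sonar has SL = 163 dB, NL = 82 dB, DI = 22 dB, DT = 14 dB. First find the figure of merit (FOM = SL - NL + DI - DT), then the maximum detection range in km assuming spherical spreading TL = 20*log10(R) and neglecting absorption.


Step 1: FOM = SL - NL + DI - DT = 163 - 82 + 22 - 14 = 89 dB
Step 2: at max range FOM = TL = 20*log10(R), so R = 10^(89/20) = 28183.83 m = 28.18 km

28.18 km


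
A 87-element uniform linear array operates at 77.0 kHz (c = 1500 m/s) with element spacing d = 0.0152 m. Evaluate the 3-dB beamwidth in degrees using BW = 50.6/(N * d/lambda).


0.75 deg


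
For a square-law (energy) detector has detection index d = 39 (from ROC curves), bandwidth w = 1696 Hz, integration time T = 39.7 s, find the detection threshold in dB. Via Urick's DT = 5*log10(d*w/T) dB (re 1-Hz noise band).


DT = 5*log10(d*w/T) = 5*log10(39 * 1696 / 39.7) = 5*log10(1666.1) = 16.11

16.11 dB


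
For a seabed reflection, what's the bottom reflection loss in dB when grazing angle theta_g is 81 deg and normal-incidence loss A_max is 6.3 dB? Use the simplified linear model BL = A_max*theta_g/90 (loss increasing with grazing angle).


BL = A_max * theta_g / 90 = 6.3 * 81 / 90 = 5.67

5.67 dB


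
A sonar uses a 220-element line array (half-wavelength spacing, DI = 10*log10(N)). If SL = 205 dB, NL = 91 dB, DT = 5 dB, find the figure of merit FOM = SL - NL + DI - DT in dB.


Step 1: DI = 10*log10(220) = 23.42 dB
Step 2: FOM = SL - NL + DI - DT = 205 - 91 + 23.42 - 5 = 132.42

132.42 dB


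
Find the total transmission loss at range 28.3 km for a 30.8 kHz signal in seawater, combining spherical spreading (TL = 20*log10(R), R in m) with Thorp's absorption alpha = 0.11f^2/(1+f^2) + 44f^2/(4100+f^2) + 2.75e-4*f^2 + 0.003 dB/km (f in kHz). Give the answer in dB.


Step 1 (Thorp): alpha = 0.11*948.64/(1+948.64) + 44*948.64/(4100+948.64) + 2.75e-4*948.64 + 0.003 = 8.6414 dB/km
Step 2: TL_spread = 20*log10(28300) = 89.04 dB
Step 3: TL_abs = alpha*R = 8.6414 * 28.3 = 244.55 dB
Step 4: TL_total = 89.04 + 244.55 = 333.59

333.59 dB


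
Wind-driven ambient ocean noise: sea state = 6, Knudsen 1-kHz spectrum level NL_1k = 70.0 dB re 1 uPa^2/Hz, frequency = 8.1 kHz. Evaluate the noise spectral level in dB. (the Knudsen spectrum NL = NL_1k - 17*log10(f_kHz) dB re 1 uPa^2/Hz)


NL = NL_1k - 17*log10(f_kHz) = 70.0 - 17*log10(8.1) = 70.0 - (15.44) = 54.56

54.56 dB


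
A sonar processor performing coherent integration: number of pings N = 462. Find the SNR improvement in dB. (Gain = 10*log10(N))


Gain = 10*log10(462) = 26.65

26.65 dB


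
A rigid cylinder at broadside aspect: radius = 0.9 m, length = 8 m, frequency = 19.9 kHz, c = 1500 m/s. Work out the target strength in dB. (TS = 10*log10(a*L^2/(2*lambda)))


lambda = 1500/19900 = 0.07538 m
TS = 10*log10(0.9*8^2/(2*0.07538)) = 25.82

25.82 dB


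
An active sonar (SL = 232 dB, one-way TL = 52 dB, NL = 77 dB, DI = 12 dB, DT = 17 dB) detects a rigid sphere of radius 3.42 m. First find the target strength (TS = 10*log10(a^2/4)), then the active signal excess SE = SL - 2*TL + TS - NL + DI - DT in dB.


Step 1: TS = 10*log10(3.42^2/4) = 4.66 dB
Step 2: SE = SL - 2*TL + TS - NL + DI - DT = 232 - 2*52 + (4.66) - 77 + 12 - 17 = 50.66

50.66 dB


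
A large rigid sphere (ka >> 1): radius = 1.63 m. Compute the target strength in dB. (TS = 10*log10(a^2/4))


-1.78 dB


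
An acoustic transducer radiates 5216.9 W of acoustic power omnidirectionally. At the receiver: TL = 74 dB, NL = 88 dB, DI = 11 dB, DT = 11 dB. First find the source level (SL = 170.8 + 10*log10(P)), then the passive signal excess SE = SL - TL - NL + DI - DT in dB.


Step 1: SL = 170.8 + 10*log10(5216.9) = 207.97 dB
Step 2: SE = SL - TL - NL + DI - DT = 207.97 - 74 - 88 + 11 - 11 = 45.97

45.97 dB


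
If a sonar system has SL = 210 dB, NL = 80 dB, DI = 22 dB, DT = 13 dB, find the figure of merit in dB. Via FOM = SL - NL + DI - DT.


FOM = SL - NL + DI - DT = 210 - 80 + 22 - 13 = 139

139 dB


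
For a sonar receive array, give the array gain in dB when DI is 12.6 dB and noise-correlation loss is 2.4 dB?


AG = DI - L_corr = 12.6 - 2.4 = 10.2

10.2 dB


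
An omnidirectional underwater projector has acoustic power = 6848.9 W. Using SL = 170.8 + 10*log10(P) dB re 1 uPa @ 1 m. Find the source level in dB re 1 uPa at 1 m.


209.16 dB


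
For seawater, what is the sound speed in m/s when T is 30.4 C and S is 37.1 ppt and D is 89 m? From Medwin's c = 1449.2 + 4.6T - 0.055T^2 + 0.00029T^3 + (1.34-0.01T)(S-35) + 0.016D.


c = 1449.2 + 4.6*30.4 - 0.055*30.4^2 + 0.00029*30.4^3 + (1.34 - 0.01*30.4)*(37.1 - 35) + 0.016*89 = 1549.96

1549.96 m/s


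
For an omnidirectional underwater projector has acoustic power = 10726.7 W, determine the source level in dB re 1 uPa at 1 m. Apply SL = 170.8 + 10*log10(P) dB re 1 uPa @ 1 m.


SL = 170.8 + 10*log10(10726.7) = 170.8 + 40.3 = 211.1

211.1 dB


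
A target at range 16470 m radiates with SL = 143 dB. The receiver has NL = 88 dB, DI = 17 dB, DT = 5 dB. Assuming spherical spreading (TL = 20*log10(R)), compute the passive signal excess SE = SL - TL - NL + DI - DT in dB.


-17.33 dB


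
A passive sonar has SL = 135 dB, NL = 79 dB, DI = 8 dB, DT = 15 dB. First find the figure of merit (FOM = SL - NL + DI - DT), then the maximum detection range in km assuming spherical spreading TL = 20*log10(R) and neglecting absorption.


Step 1: FOM = SL - NL + DI - DT = 135 - 79 + 8 - 15 = 49 dB
Step 2: at max range FOM = TL = 20*log10(R), so R = 10^(49/20) = 281.84 m = 0.28 km

0.28 km


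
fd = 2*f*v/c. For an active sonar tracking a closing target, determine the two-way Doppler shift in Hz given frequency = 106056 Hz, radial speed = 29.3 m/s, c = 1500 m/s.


fd = 2*f*v/c = 2 * 106056 * 29.3 / 1500 = 4143.25

4143.25 Hz


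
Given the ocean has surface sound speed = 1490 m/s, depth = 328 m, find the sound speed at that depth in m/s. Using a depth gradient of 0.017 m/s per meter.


c = 1490 + 0.017 * 328 = 1495.576

1495.576 m/s


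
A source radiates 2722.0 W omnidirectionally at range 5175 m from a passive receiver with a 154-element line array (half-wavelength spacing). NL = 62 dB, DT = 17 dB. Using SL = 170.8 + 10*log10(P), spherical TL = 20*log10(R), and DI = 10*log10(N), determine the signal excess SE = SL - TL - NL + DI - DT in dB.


73.75 dB


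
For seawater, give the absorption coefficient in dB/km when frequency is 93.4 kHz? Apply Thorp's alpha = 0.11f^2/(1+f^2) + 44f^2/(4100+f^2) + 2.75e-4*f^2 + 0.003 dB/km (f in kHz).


32.444 dB/km


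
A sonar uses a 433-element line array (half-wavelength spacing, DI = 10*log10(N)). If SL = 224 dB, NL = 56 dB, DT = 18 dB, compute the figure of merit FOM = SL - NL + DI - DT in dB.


176.36 dB


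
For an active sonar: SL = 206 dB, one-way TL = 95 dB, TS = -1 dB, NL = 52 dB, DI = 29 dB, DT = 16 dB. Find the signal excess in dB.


SE = SL - 2*TL + TS - NL + DI - DT = 206 - 2*95 + (-1) - 52 + 29 - 16 = -24

-24 dB


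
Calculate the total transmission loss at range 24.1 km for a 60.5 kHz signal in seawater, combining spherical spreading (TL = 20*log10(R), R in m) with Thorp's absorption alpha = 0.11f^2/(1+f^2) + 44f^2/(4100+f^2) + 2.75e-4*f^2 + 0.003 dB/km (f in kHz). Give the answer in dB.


Step 1 (Thorp): alpha = 0.11*3660.25/(1+3660.25) + 44*3660.25/(4100+3660.25) + 2.75e-4*3660.25 + 0.003 = 21.8729 dB/km
Step 2: TL_spread = 20*log10(24100) = 87.64 dB
Step 3: TL_abs = alpha*R = 21.8729 * 24.1 = 527.14 dB
Step 4: TL_total = 87.64 + 527.14 = 614.78

614.78 dB


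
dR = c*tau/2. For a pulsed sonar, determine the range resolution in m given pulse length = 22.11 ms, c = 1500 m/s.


16.5825 m


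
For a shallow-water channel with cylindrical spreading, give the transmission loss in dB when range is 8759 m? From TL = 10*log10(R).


TL = 10*log10(8759) = 39.42

39.42 dB


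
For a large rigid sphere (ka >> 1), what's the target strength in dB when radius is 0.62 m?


TS = 10*log10(0.62^2 / 4) = 10*log10(0.0961) = -10.17

-10.17 dB


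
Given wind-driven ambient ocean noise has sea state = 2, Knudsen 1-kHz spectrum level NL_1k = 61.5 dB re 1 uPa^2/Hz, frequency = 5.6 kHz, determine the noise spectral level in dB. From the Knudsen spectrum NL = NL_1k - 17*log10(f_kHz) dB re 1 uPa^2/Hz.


NL = NL_1k - 17*log10(f_kHz) = 61.5 - 17*log10(5.6) = 61.5 - (12.72) = 48.78

48.78 dB


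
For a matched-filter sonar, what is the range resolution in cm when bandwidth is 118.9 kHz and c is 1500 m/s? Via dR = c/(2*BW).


0.63 cm


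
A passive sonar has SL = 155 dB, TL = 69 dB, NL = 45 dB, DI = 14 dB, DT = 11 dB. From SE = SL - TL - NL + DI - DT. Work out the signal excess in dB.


SE = SL - TL - NL + DI - DT = 155 - 69 - 45 + 14 - 11 = 44

44 dB


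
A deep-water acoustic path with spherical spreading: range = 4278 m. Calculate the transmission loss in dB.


TL = 20*log10(4278) = 72.62

72.62 dB


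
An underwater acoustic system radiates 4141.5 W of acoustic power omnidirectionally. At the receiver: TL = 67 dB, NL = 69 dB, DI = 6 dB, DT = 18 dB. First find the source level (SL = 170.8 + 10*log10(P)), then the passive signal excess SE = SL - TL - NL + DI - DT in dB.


Step 1: SL = 170.8 + 10*log10(4141.5) = 206.97 dB
Step 2: SE = SL - TL - NL + DI - DT = 206.97 - 67 - 69 + 6 - 18 = 58.97

58.97 dB


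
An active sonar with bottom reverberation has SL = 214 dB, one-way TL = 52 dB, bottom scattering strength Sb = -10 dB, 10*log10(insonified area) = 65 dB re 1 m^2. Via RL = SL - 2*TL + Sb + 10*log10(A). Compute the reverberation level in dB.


RL = SL - 2*TL + Sb + 10*log10(A) = 214 - 2*52 + (-10) + 65 = 165

165 dB


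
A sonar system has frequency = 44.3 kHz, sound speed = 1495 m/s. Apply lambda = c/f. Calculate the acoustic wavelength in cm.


lambda = c/f = 1495 / 44300 = 0.0337 m = 3.37 cm

3.37 cm


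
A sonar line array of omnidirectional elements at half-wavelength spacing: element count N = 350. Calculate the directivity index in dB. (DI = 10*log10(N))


DI = 10*log10(350) = 25.44

25.44 dB


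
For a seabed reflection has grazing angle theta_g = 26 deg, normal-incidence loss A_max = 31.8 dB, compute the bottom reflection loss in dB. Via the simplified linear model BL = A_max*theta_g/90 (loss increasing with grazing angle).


BL = A_max * theta_g / 90 = 31.8 * 26 / 90 = 9.19

9.19 dB


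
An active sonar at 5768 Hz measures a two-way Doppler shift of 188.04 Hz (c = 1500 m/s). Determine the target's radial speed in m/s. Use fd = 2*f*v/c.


From fd = 2*f*v/c, v = c*fd/(2*f) = 1500 * 188.04 / (2*5768) = 24.45

24.45 m/s


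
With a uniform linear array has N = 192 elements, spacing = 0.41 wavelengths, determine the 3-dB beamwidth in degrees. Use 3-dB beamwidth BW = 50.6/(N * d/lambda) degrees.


BW = 50.6 / (192 * 0.41) = 50.6 / 78.72 = 0.64

0.64 deg


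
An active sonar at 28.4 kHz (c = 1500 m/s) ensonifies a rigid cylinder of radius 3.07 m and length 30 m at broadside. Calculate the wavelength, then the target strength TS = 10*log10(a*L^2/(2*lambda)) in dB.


Step 1: lambda = c/f = 1500/28400 = 0.05282 m
Step 2: TS = 10*log10(a*L^2/(2*lambda)) = 10*log10(3.07*30^2/(2*0.05282)) = 44.18

44.18 dB


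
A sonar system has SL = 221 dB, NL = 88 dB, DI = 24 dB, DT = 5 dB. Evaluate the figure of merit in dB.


FOM = SL - NL + DI - DT = 221 - 88 + 24 - 5 = 152

152 dB


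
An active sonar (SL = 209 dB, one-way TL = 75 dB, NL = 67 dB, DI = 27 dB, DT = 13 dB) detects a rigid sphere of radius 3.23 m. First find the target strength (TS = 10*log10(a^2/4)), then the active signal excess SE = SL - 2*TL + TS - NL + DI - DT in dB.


Step 1: TS = 10*log10(3.23^2/4) = 4.16 dB
Step 2: SE = SL - 2*TL + TS - NL + DI - DT = 209 - 2*75 + (4.16) - 67 + 27 - 13 = 10.16

10.16 dB


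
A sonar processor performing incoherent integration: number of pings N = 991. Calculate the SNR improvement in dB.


Gain = 5*log10(991) = 14.98

14.98 dB


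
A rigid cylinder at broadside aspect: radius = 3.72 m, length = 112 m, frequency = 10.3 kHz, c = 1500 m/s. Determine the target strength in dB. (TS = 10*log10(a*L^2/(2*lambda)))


lambda = 1500/10300 = 0.14563 m
TS = 10*log10(3.72*112^2/(2*0.14563)) = 52.05

52.05 dB


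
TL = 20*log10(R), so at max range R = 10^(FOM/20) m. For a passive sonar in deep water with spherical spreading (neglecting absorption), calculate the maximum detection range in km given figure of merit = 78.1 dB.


At max range FOM = TL, so 20*log10(R) = 78.1
R = 10^(78.1/20) = 8035.26 m = 8.04 km

8.04 km


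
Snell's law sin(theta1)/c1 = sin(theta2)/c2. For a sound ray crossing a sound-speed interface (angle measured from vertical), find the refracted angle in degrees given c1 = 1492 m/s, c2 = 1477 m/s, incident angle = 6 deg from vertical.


sin(theta2) = (c2/c1)*sin(theta1) = (1477/1492)*sin(6 deg) = 0.10348
theta2 = arcsin(0.10348) = 5.94

5.94 deg


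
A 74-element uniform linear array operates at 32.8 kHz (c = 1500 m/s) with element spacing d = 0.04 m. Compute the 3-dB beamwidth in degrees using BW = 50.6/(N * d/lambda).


Step 1: lambda = 1500/32800 = 0.04573 m
Step 2: d/lambda = 0.04/0.04573 = 0.8747
Step 3: BW = 50.6/(N * d/lambda) = 50.6/(74 * 0.8747) = 0.78

0.78 deg
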